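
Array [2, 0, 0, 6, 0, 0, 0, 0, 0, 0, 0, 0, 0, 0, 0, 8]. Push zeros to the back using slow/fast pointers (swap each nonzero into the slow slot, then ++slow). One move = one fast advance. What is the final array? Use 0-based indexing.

(s=0,f=0) a[fast]=2≠0 swap→a[0]=2 → slow++,fast++
(s=1,f=1) a[fast]=0 → fast++
(s=1,f=2) a[fast]=0 → fast++
(s=1,f=3) a[fast]=6≠0 swap→a[1]=6 → slow++,fast++
(s=2,f=4) a[fast]=0 → fast++
(s=2,f=5) a[fast]=0 → fast++
(s=2,f=6) a[fast]=0 → fast++
(s=2,f=7) a[fast]=0 → fast++
(s=2,f=8) a[fast]=0 → fast++
(s=2,f=9) a[fast]=0 → fast++
(s=2,f=10) a[fast]=0 → fast++
(s=2,f=11) a[fast]=0 → fast++
(s=2,f=12) a[fast]=0 → fast++
(s=2,f=13) a[fast]=0 → fast++
(s=2,f=14) a[fast]=0 → fast++
(s=2,f=15) a[fast]=8≠0 swap→a[2]=8 → slow++,fast++

[2, 6, 8, 0, 0, 0, 0, 0, 0, 0, 0, 0, 0, 0, 0, 0]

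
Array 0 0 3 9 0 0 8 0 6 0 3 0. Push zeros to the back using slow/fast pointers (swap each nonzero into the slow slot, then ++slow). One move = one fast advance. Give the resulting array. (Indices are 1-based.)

slow=1 fast=1: a[fast]=0, fast++
slow=1 fast=2: a[fast]=0, fast++
slow=1 fast=3: a[fast]=3≠0 swap→a[1]=3, slow++,fast++
slow=2 fast=4: a[fast]=9≠0 swap→a[2]=9, slow++,fast++
slow=3 fast=5: a[fast]=0, fast++
slow=3 fast=6: a[fast]=0, fast++
slow=3 fast=7: a[fast]=8≠0 swap→a[3]=8, slow++,fast++
slow=4 fast=8: a[fast]=0, fast++
slow=4 fast=9: a[fast]=6≠0 swap→a[4]=6, slow++,fast++
slow=5 fast=10: a[fast]=0, fast++
slow=5 fast=11: a[fast]=3≠0 swap→a[5]=3, slow++,fast++
slow=6 fast=12: a[fast]=0, fast++

[3, 9, 8, 6, 3, 0, 0, 0, 0, 0, 0, 0]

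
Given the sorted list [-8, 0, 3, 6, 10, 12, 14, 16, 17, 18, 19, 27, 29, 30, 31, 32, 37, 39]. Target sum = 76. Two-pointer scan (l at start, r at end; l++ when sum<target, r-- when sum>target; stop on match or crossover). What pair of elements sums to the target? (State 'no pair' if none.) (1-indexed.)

[1,18] -8+39=31 <76 → l++
[2,18] 0+39=39 <76 → l++
[3,18] 3+39=42 <76 → l++
[4,18] 6+39=45 <76 → l++
[5,18] 10+39=49 <76 → l++
[6,18] 12+39=51 <76 → l++
[7,18] 14+39=53 <76 → l++
[8,18] 16+39=55 <76 → l++
[9,18] 17+39=56 <76 → l++
[10,18] 18+39=57 <76 → l++
[11,18] 19+39=58 <76 → l++
[12,18] 27+39=66 <76 → l++
[13,18] 29+39=68 <76 → l++
[14,18] 30+39=69 <76 → l++
[15,18] 31+39=70 <76 → l++
[16,18] 32+39=71 <76 → l++
[17,18] 37+39=76 → found

(37, 39)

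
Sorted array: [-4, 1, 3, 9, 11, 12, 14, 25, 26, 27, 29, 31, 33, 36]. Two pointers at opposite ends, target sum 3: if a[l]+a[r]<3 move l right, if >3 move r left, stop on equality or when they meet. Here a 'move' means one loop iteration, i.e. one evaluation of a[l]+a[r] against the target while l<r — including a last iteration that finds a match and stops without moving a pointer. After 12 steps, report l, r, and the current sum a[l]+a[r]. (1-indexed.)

l=2, r=3, sum=4

[1,14] -4+36=32 >3 → r--
[1,13] -4+33=29 >3 → r--
[1,12] -4+31=27 >3 → r--
[1,11] -4+29=25 >3 → r--
[1,10] -4+27=23 >3 → r--
[1,9] -4+26=22 >3 → r--
[1,8] -4+25=21 >3 → r--
[1,7] -4+14=10 >3 → r--
[1,6] -4+12=8 >3 → r--
[1,5] -4+11=7 >3 → r--
[1,4] -4+9=5 >3 → r--
[1,3] -4+3=-1 <3 → l++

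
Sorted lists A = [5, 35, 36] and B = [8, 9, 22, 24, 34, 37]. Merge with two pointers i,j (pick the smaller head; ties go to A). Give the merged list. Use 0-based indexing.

[5, 8, 9, 22, 24, 34, 35, 36, 37]

[i=0,j=0] A[i]=5<=B[j]=8 take 5 → i++
[i=1,j=0] A[i]=35>B[j]=8 take 8 → j++
[i=1,j=1] A[i]=35>B[j]=9 take 9 → j++
[i=1,j=2] A[i]=35>B[j]=22 take 22 → j++
[i=1,j=3] A[i]=35>B[j]=24 take 24 → j++
[i=1,j=4] A[i]=35>B[j]=34 take 34 → j++
[i=1,j=5] A[i]=35<=B[j]=37 take 35 → i++
[i=2,j=5] A[i]=36<=B[j]=37 take 36 → i++
[i=3,j=5] A done, take B[j]=37 → j++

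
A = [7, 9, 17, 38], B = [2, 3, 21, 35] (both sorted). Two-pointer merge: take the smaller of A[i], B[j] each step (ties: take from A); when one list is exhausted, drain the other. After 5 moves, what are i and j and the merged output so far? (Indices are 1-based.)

[i=1,j=1] A[i]=7>B[j]=2 take 2 → j++
[i=1,j=2] A[i]=7>B[j]=3 take 3 → j++
[i=1,j=3] A[i]=7<=B[j]=21 take 7 → i++
[i=2,j=3] A[i]=9<=B[j]=21 take 9 → i++
[i=3,j=3] A[i]=17<=B[j]=21 take 17 → i++

i=4, j=3, merged so far=[2, 3, 7, 9, 17]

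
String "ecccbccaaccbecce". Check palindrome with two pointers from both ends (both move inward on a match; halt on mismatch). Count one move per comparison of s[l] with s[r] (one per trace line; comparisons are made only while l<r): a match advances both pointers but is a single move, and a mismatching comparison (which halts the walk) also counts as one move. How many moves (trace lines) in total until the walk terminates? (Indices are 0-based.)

4 moves

l=0 r=15: 'e'=='e', l++,r--
l=1 r=14: 'c'=='c', l++,r--
l=2 r=13: 'c'=='c', l++,r--
l=3 r=12: 'c'!='e', stop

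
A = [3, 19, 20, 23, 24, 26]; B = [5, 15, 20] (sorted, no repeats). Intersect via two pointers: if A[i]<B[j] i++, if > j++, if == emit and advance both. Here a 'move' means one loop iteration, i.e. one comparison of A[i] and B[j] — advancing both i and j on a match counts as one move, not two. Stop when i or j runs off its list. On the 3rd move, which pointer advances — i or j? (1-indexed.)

i=1 j=1: 3<5, i++
i=2 j=1: 19>5, j++
i=2 j=2: 19>15, j++

j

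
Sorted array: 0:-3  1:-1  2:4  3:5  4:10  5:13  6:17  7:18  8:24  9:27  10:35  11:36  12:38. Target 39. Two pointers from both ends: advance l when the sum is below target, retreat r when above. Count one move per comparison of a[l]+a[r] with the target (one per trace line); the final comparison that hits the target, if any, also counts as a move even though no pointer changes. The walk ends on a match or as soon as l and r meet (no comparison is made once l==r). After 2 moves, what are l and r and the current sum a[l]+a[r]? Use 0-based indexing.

[0,12] -3+38=35 <39 → l++
[1,12] -1+38=37 <39 → l++

l=2, r=12, sum=42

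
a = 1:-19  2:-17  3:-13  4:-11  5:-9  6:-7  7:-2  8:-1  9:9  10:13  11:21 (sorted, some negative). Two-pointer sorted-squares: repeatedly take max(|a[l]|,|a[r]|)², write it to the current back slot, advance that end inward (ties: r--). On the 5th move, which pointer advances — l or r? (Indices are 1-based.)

[1,11] |-19|<=|21| out[11]=441 → r--
[1,10] |-19|>|13| out[10]=361 → l++
[2,10] |-17|>|13| out[9]=289 → l++
[3,10] |-13|<=|13| out[8]=169 → r--
[3,9] |-13|>|9| out[7]=169 → l++

l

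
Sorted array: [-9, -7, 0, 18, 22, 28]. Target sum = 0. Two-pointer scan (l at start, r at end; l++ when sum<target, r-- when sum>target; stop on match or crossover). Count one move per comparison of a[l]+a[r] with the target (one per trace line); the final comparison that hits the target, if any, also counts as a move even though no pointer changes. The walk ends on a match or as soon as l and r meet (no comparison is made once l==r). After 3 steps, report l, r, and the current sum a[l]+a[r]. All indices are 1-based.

l=1 r=6: -9+28=19 >0, r--
l=1 r=5: -9+22=13 >0, r--
l=1 r=4: -9+18=9 >0, r--

l=1, r=3, sum=-9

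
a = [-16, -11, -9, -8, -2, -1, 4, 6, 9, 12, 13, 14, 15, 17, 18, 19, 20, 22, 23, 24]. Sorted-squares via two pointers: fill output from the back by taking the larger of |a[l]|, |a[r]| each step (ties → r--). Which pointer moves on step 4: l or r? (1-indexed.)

r

[1,20] |-16|<=|24| out[20]=576 → r--
[1,19] |-16|<=|23| out[19]=529 → r--
[1,18] |-16|<=|22| out[18]=484 → r--
[1,17] |-16|<=|20| out[17]=400 → r--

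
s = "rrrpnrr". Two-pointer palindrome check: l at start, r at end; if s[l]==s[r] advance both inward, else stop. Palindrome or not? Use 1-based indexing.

[1,7] 'r'=='r' → l++,r--
[2,6] 'r'=='r' → l++,r--
[3,5] 'r'!='n' → stop

not a palindrome (mismatch at 3,5)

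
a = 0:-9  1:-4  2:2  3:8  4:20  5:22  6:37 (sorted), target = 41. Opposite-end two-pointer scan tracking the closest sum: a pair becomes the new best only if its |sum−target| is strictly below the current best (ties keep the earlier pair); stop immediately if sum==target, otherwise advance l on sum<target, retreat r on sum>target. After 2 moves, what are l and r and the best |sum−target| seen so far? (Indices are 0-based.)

[0,6] -9+37=28 d=13 * → l++
[1,6] -4+37=33 d=8 * → l++

l=2, r=6, best |Δ|=8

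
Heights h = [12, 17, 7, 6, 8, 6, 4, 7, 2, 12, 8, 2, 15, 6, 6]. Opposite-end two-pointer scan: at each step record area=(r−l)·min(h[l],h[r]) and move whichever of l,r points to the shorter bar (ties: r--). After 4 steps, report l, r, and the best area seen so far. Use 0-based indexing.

l=1, r=11, best area=165

l=0 r=14: min(12,6)*14=84 best=84 *, r--
l=0 r=13: min(12,6)*13=78 best=84, r--
l=0 r=12: min(12,15)*12=144 best=144 *, l++
l=1 r=12: min(17,15)*11=165 best=165 *, r--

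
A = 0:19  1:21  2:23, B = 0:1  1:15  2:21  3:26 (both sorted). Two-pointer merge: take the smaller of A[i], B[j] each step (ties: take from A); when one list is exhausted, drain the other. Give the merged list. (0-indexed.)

[i=0,j=0] A[i]=19>B[j]=1 take 1 → j++
[i=0,j=1] A[i]=19>B[j]=15 take 15 → j++
[i=0,j=2] A[i]=19<=B[j]=21 take 19 → i++
[i=1,j=2] A[i]=21<=B[j]=21 take 21 → i++
[i=2,j=2] A[i]=23>B[j]=21 take 21 → j++
[i=2,j=3] A[i]=23<=B[j]=26 take 23 → i++
[i=3,j=3] A done, take B[j]=26 → j++

[1, 15, 19, 21, 21, 23, 26]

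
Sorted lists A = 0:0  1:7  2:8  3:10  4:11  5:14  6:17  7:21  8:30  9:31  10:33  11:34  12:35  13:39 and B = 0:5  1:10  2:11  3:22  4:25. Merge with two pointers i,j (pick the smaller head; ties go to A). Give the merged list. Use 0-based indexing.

[i=0,j=0] A[i]=0<=B[j]=5 take 0 → i++
[i=1,j=0] A[i]=7>B[j]=5 take 5 → j++
[i=1,j=1] A[i]=7<=B[j]=10 take 7 → i++
[i=2,j=1] A[i]=8<=B[j]=10 take 8 → i++
[i=3,j=1] A[i]=10<=B[j]=10 take 10 → i++
[i=4,j=1] A[i]=11>B[j]=10 take 10 → j++
[i=4,j=2] A[i]=11<=B[j]=11 take 11 → i++
[i=5,j=2] A[i]=14>B[j]=11 take 11 → j++
[i=5,j=3] A[i]=14<=B[j]=22 take 14 → i++
[i=6,j=3] A[i]=17<=B[j]=22 take 17 → i++
[i=7,j=3] A[i]=21<=B[j]=22 take 21 → i++
[i=8,j=3] A[i]=30>B[j]=22 take 22 → j++
[i=8,j=4] A[i]=30>B[j]=25 take 25 → j++
[i=8,j=5] B done, take A[i]=30 → i++
[i=9,j=5] B done, take A[i]=31 → i++
[i=10,j=5] B done, take A[i]=33 → i++
[i=11,j=5] B done, take A[i]=34 → i++
[i=12,j=5] B done, take A[i]=35 → i++
[i=13,j=5] B done, take A[i]=39 → i++

[0, 5, 7, 8, 10, 10, 11, 11, 14, 17, 21, 22, 25, 30, 31, 33, 34, 35, 39]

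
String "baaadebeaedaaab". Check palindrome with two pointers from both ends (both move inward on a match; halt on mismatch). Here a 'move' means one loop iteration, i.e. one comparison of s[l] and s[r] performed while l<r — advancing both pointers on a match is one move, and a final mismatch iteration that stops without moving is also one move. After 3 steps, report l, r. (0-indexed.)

[0,14] 'b'=='b' → l++,r--
[1,13] 'a'=='a' → l++,r--
[2,12] 'a'=='a' → l++,r--

l=3, r=11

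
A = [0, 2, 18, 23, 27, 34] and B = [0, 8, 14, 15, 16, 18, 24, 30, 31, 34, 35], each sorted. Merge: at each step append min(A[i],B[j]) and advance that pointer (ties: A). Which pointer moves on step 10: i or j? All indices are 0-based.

i

[i=0,j=0] A[i]=0<=B[j]=0 take 0 → i++
[i=1,j=0] A[i]=2>B[j]=0 take 0 → j++
[i=1,j=1] A[i]=2<=B[j]=8 take 2 → i++
[i=2,j=1] A[i]=18>B[j]=8 take 8 → j++
[i=2,j=2] A[i]=18>B[j]=14 take 14 → j++
[i=2,j=3] A[i]=18>B[j]=15 take 15 → j++
[i=2,j=4] A[i]=18>B[j]=16 take 16 → j++
[i=2,j=5] A[i]=18<=B[j]=18 take 18 → i++
[i=3,j=5] A[i]=23>B[j]=18 take 18 → j++
[i=3,j=6] A[i]=23<=B[j]=24 take 23 → i++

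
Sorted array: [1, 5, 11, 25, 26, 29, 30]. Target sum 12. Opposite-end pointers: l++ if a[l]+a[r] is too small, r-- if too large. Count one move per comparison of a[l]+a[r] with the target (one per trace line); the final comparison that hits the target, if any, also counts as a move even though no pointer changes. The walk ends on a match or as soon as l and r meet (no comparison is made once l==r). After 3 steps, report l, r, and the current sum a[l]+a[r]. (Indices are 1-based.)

l=1 r=7: 1+30=31 >12, r--
l=1 r=6: 1+29=30 >12, r--
l=1 r=5: 1+26=27 >12, r--

l=1, r=4, sum=26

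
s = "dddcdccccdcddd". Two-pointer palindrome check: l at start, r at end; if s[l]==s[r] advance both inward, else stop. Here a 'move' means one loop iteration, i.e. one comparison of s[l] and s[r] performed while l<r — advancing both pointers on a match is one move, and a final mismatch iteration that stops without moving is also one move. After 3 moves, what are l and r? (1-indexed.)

l=4, r=11

[1,14] 'd'=='d' → l++,r--
[2,13] 'd'=='d' → l++,r--
[3,12] 'd'=='d' → l++,r--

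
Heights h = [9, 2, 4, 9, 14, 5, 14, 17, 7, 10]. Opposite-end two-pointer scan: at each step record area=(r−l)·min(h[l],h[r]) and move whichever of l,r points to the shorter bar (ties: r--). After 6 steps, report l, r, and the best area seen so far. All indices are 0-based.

l=0 r=9: min(9,10)*9=81 best=81 *, l++
l=1 r=9: min(2,10)*8=16 best=81, l++
l=2 r=9: min(4,10)*7=28 best=81, l++
l=3 r=9: min(9,10)*6=54 best=81, l++
l=4 r=9: min(14,10)*5=50 best=81, r--
l=4 r=8: min(14,7)*4=28 best=81, r--

l=4, r=7, best area=81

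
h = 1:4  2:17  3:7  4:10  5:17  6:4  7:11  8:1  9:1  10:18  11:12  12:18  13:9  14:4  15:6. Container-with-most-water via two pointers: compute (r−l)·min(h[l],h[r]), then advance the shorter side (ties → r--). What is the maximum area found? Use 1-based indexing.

max area = 170

[1,15] min(4,6)*14=56 best=56 * → l++
[2,15] min(17,6)*13=78 best=78 * → r--
[2,14] min(17,4)*12=48 best=78 → r--
[2,13] min(17,9)*11=99 best=99 * → r--
[2,12] min(17,18)*10=170 best=170 * → l++
[3,12] min(7,18)*9=63 best=170 → l++
[4,12] min(10,18)*8=80 best=170 → l++
[5,12] min(17,18)*7=119 best=170 → l++
[6,12] min(4,18)*6=24 best=170 → l++
[7,12] min(11,18)*5=55 best=170 → l++
[8,12] min(1,18)*4=4 best=170 → l++
[9,12] min(1,18)*3=3 best=170 → l++
[10,12] min(18,18)*2=36 best=170 → r--
[10,11] min(18,12)*1=12 best=170 → r--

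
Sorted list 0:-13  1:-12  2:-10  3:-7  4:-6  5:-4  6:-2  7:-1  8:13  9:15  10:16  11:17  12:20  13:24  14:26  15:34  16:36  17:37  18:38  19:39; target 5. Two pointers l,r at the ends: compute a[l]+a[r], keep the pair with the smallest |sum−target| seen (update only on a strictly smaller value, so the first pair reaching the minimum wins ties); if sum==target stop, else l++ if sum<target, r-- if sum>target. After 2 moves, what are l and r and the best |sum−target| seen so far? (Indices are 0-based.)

l=0 r=19: -13+39=26 d=21 *, r--
l=0 r=18: -13+38=25 d=20 *, r--

l=0, r=17, best |Δ|=20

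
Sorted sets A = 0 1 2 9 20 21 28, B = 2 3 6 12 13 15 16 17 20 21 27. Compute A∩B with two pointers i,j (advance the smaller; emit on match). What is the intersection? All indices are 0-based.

intersection = [2, 20, 21]

i=0 j=0: 0<2, i++
i=1 j=0: 1<2, i++
i=2 j=0: 2==2 emit, i++,j++
i=3 j=1: 9>3, j++
i=3 j=2: 9>6, j++
i=3 j=3: 9<12, i++
i=4 j=3: 20>12, j++
i=4 j=4: 20>13, j++
i=4 j=5: 20>15, j++
i=4 j=6: 20>16, j++
i=4 j=7: 20>17, j++
i=4 j=8: 20==20 emit, i++,j++
i=5 j=9: 21==21 emit, i++,j++
i=6 j=10: 28>27, j++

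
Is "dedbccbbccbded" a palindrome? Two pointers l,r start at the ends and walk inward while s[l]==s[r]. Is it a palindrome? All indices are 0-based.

palindrome

l=0 r=13: 'd'=='d', l++,r--
l=1 r=12: 'e'=='e', l++,r--
l=2 r=11: 'd'=='d', l++,r--
l=3 r=10: 'b'=='b', l++,r--
l=4 r=9: 'c'=='c', l++,r--
l=5 r=8: 'c'=='c', l++,r--
l=6 r=7: 'b'=='b', l++,r--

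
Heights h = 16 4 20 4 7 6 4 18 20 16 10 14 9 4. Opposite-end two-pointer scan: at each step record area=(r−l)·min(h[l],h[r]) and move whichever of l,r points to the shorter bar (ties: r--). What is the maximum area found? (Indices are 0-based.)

max area = 154

l=0 r=13: min(16,4)*13=52 best=52 *, r--
l=0 r=12: min(16,9)*12=108 best=108 *, r--
l=0 r=11: min(16,14)*11=154 best=154 *, r--
l=0 r=10: min(16,10)*10=100 best=154, r--
l=0 r=9: min(16,16)*9=144 best=154, r--
l=0 r=8: min(16,20)*8=128 best=154, l++
l=1 r=8: min(4,20)*7=28 best=154, l++
l=2 r=8: min(20,20)*6=120 best=154, r--
l=2 r=7: min(20,18)*5=90 best=154, r--
l=2 r=6: min(20,4)*4=16 best=154, r--
l=2 r=5: min(20,6)*3=18 best=154, r--
l=2 r=4: min(20,7)*2=14 best=154, r--
l=2 r=3: min(20,4)*1=4 best=154, r--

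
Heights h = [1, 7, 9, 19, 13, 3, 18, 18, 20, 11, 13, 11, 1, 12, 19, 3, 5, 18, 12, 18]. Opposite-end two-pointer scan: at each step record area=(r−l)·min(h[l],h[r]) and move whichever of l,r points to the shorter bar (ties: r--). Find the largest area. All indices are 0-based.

[0,19] min(1,18)*19=19 best=19 * → l++
[1,19] min(7,18)*18=126 best=126 * → l++
[2,19] min(9,18)*17=153 best=153 * → l++
[3,19] min(19,18)*16=288 best=288 * → r--
[3,18] min(19,12)*15=180 best=288 → r--
[3,17] min(19,18)*14=252 best=288 → r--
[3,16] min(19,5)*13=65 best=288 → r--
[3,15] min(19,3)*12=36 best=288 → r--
[3,14] min(19,19)*11=209 best=288 → r--
[3,13] min(19,12)*10=120 best=288 → r--
[3,12] min(19,1)*9=9 best=288 → r--
[3,11] min(19,11)*8=88 best=288 → r--
[3,10] min(19,13)*7=91 best=288 → r--
[3,9] min(19,11)*6=66 best=288 → r--
[3,8] min(19,20)*5=95 best=288 → l++
[4,8] min(13,20)*4=52 best=288 → l++
[5,8] min(3,20)*3=9 best=288 → l++
[6,8] min(18,20)*2=36 best=288 → l++
[7,8] min(18,20)*1=18 best=288 → l++

max area = 288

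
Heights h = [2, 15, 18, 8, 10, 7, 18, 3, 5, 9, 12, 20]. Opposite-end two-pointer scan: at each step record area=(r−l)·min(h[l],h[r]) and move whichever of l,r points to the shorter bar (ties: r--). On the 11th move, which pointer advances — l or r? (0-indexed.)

[0,11] min(2,20)*11=22 best=22 * → l++
[1,11] min(15,20)*10=150 best=150 * → l++
[2,11] min(18,20)*9=162 best=162 * → l++
[3,11] min(8,20)*8=64 best=162 → l++
[4,11] min(10,20)*7=70 best=162 → l++
[5,11] min(7,20)*6=42 best=162 → l++
[6,11] min(18,20)*5=90 best=162 → l++
[7,11] min(3,20)*4=12 best=162 → l++
[8,11] min(5,20)*3=15 best=162 → l++
[9,11] min(9,20)*2=18 best=162 → l++
[10,11] min(12,20)*1=12 best=162 → l++

l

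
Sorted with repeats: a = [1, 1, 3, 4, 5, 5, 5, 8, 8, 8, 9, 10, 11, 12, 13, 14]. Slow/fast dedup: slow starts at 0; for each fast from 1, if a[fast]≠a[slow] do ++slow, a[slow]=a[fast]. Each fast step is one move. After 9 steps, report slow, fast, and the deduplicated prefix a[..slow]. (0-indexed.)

slow=4, fast=10, prefix=[1, 3, 4, 5, 8]

slow=0 fast=1: a[fast]=1=a[slow] dup, fast++
slow=0 fast=2: a[fast]=3≠a[slow]=1 write a[1]=3, slow++,fast++
slow=1 fast=3: a[fast]=4≠a[slow]=3 write a[2]=4, slow++,fast++
slow=2 fast=4: a[fast]=5≠a[slow]=4 write a[3]=5, slow++,fast++
slow=3 fast=5: a[fast]=5=a[slow] dup, fast++
slow=3 fast=6: a[fast]=5=a[slow] dup, fast++
slow=3 fast=7: a[fast]=8≠a[slow]=5 write a[4]=8, slow++,fast++
slow=4 fast=8: a[fast]=8=a[slow] dup, fast++
slow=4 fast=9: a[fast]=8=a[slow] dup, fast++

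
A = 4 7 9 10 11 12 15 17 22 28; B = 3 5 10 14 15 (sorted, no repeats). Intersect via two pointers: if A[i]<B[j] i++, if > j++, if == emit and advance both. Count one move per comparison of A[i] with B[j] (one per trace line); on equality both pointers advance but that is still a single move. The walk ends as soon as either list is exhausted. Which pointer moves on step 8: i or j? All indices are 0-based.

i

i=0 j=0: 4>3, j++
i=0 j=1: 4<5, i++
i=1 j=1: 7>5, j++
i=1 j=2: 7<10, i++
i=2 j=2: 9<10, i++
i=3 j=2: 10==10 emit, i++,j++
i=4 j=3: 11<14, i++
i=5 j=3: 12<14, i++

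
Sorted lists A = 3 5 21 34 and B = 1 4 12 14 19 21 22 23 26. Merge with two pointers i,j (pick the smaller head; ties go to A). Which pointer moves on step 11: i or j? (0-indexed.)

j

i=0 j=0: A[i]=3>B[j]=1 take 1, j++
i=0 j=1: A[i]=3<=B[j]=4 take 3, i++
i=1 j=1: A[i]=5>B[j]=4 take 4, j++
i=1 j=2: A[i]=5<=B[j]=12 take 5, i++
i=2 j=2: A[i]=21>B[j]=12 take 12, j++
i=2 j=3: A[i]=21>B[j]=14 take 14, j++
i=2 j=4: A[i]=21>B[j]=19 take 19, j++
i=2 j=5: A[i]=21<=B[j]=21 take 21, i++
i=3 j=5: A[i]=34>B[j]=21 take 21, j++
i=3 j=6: A[i]=34>B[j]=22 take 22, j++
i=3 j=7: A[i]=34>B[j]=23 take 23, j++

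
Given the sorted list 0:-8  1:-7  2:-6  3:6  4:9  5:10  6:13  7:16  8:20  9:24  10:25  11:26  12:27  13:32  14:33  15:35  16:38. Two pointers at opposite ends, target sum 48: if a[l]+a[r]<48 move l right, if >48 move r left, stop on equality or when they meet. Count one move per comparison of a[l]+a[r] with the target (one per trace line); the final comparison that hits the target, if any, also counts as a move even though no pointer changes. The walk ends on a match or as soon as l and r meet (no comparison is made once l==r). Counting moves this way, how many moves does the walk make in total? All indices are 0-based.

[0,16] -8+38=30 <48 → l++
[1,16] -7+38=31 <48 → l++
[2,16] -6+38=32 <48 → l++
[3,16] 6+38=44 <48 → l++
[4,16] 9+38=47 <48 → l++
[5,16] 10+38=48 → found

6 moves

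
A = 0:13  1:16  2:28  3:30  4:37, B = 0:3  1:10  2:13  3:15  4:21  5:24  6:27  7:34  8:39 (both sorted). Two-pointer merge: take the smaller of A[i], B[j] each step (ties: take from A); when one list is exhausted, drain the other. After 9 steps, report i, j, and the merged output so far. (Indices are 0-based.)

[i=0,j=0] A[i]=13>B[j]=3 take 3 → j++
[i=0,j=1] A[i]=13>B[j]=10 take 10 → j++
[i=0,j=2] A[i]=13<=B[j]=13 take 13 → i++
[i=1,j=2] A[i]=16>B[j]=13 take 13 → j++
[i=1,j=3] A[i]=16>B[j]=15 take 15 → j++
[i=1,j=4] A[i]=16<=B[j]=21 take 16 → i++
[i=2,j=4] A[i]=28>B[j]=21 take 21 → j++
[i=2,j=5] A[i]=28>B[j]=24 take 24 → j++
[i=2,j=6] A[i]=28>B[j]=27 take 27 → j++

i=2, j=7, merged so far=[3, 10, 13, 13, 15, 16, 21, 24, 27]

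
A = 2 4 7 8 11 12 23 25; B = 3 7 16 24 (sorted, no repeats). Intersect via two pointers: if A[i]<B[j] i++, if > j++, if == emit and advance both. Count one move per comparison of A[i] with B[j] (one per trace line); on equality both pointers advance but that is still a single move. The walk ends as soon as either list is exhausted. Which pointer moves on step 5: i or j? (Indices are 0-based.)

[i=0,j=0] 2<3 → i++
[i=1,j=0] 4>3 → j++
[i=1,j=1] 4<7 → i++
[i=2,j=1] 7==7 emit → i++,j++
[i=3,j=2] 8<16 → i++

i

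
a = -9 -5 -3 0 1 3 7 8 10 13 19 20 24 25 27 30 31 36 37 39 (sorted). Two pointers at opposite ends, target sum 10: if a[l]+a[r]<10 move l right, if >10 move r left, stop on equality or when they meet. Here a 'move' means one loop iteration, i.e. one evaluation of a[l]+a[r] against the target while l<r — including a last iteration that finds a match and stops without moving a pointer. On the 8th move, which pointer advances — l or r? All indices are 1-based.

[1,20] -9+39=30 >10 → r--
[1,19] -9+37=28 >10 → r--
[1,18] -9+36=27 >10 → r--
[1,17] -9+31=22 >10 → r--
[1,16] -9+30=21 >10 → r--
[1,15] -9+27=18 >10 → r--
[1,14] -9+25=16 >10 → r--
[1,13] -9+24=15 >10 → r--

r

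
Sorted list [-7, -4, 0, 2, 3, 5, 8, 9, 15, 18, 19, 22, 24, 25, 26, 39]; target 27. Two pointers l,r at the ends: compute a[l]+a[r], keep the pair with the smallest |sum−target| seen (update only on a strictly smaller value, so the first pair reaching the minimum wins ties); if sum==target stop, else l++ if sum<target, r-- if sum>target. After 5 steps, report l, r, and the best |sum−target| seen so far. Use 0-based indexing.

l=3, r=13, best |Δ|=1

[0,15] -7+39=32 d=5 * → r--
[0,14] -7+26=19 d=8 → l++
[1,14] -4+26=22 d=5 → l++
[2,14] 0+26=26 d=1 * → l++
[3,14] 2+26=28 d=1 → r--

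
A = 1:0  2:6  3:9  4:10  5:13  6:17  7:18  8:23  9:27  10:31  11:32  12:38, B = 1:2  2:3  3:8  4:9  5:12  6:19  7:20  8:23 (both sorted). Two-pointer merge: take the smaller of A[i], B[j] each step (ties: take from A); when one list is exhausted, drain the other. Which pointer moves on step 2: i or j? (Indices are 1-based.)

j

i=1 j=1: A[i]=0<=B[j]=2 take 0, i++
i=2 j=1: A[i]=6>B[j]=2 take 2, j++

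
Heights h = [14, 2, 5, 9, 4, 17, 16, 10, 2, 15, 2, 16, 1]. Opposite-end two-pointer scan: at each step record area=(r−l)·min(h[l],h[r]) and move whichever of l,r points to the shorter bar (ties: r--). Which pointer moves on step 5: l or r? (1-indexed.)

l=1 r=13: min(14,1)*12=12 best=12 *, r--
l=1 r=12: min(14,16)*11=154 best=154 *, l++
l=2 r=12: min(2,16)*10=20 best=154, l++
l=3 r=12: min(5,16)*9=45 best=154, l++
l=4 r=12: min(9,16)*8=72 best=154, l++

l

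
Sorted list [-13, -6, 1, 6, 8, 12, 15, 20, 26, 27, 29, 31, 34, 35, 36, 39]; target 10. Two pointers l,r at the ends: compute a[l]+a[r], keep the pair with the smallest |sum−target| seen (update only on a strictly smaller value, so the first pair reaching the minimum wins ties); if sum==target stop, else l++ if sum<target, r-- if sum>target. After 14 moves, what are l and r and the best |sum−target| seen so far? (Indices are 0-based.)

l=0 r=15: -13+39=26 d=16 *, r--
l=0 r=14: -13+36=23 d=13 *, r--
l=0 r=13: -13+35=22 d=12 *, r--
l=0 r=12: -13+34=21 d=11 *, r--
l=0 r=11: -13+31=18 d=8 *, r--
l=0 r=10: -13+29=16 d=6 *, r--
l=0 r=9: -13+27=14 d=4 *, r--
l=0 r=8: -13+26=13 d=3 *, r--
l=0 r=7: -13+20=7 d=3, l++
l=1 r=7: -6+20=14 d=4, r--
l=1 r=6: -6+15=9 d=1 *, l++
l=2 r=6: 1+15=16 d=6, r--
l=2 r=5: 1+12=13 d=3, r--
l=2 r=4: 1+8=9 d=1, l++

l=3, r=4, best |Δ|=1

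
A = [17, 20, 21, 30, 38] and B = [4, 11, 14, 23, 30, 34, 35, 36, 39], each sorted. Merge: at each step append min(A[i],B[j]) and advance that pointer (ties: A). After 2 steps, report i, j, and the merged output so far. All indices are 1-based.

[i=1,j=1] A[i]=17>B[j]=4 take 4 → j++
[i=1,j=2] A[i]=17>B[j]=11 take 11 → j++

i=1, j=3, merged so far=[4, 11]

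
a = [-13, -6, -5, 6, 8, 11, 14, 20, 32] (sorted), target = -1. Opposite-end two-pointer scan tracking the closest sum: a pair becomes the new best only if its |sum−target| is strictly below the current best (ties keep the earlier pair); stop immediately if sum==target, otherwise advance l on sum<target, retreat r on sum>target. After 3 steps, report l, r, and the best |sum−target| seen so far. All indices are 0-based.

l=0 r=8: -13+32=19 d=20 *, r--
l=0 r=7: -13+20=7 d=8 *, r--
l=0 r=6: -13+14=1 d=2 *, r--

l=0, r=5, best |Δ|=2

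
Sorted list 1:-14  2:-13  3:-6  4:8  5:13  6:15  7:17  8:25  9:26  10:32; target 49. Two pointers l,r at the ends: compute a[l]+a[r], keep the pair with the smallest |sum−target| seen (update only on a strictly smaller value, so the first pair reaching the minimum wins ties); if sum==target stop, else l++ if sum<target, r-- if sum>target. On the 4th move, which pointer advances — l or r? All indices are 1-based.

l

l=1 r=10: -14+32=18 d=31 *, l++
l=2 r=10: -13+32=19 d=30 *, l++
l=3 r=10: -6+32=26 d=23 *, l++
l=4 r=10: 8+32=40 d=9 *, l++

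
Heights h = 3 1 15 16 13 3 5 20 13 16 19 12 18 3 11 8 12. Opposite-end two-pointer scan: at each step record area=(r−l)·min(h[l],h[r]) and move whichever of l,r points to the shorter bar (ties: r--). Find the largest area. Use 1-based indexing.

max area = 168

[1,17] min(3,12)*16=48 best=48 * → l++
[2,17] min(1,12)*15=15 best=48 → l++
[3,17] min(15,12)*14=168 best=168 * → r--
[3,16] min(15,8)*13=104 best=168 → r--
[3,15] min(15,11)*12=132 best=168 → r--
[3,14] min(15,3)*11=33 best=168 → r--
[3,13] min(15,18)*10=150 best=168 → l++
[4,13] min(16,18)*9=144 best=168 → l++
[5,13] min(13,18)*8=104 best=168 → l++
[6,13] min(3,18)*7=21 best=168 → l++
[7,13] min(5,18)*6=30 best=168 → l++
[8,13] min(20,18)*5=90 best=168 → r--
[8,12] min(20,12)*4=48 best=168 → r--
[8,11] min(20,19)*3=57 best=168 → r--
[8,10] min(20,16)*2=32 best=168 → r--
[8,9] min(20,13)*1=13 best=168 → r--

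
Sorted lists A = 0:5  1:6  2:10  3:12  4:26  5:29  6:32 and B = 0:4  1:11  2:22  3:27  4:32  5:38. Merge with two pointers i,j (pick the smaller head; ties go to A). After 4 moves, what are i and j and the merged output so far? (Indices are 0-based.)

i=0 j=0: A[i]=5>B[j]=4 take 4, j++
i=0 j=1: A[i]=5<=B[j]=11 take 5, i++
i=1 j=1: A[i]=6<=B[j]=11 take 6, i++
i=2 j=1: A[i]=10<=B[j]=11 take 10, i++

i=3, j=1, merged so far=[4, 5, 6, 10]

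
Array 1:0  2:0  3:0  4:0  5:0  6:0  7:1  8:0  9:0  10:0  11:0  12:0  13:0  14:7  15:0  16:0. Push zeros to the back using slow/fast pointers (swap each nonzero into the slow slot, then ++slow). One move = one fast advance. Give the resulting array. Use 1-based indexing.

[1, 7, 0, 0, 0, 0, 0, 0, 0, 0, 0, 0, 0, 0, 0, 0]

(s=1,f=1) a[fast]=0 → fast++
(s=1,f=2) a[fast]=0 → fast++
(s=1,f=3) a[fast]=0 → fast++
(s=1,f=4) a[fast]=0 → fast++
(s=1,f=5) a[fast]=0 → fast++
(s=1,f=6) a[fast]=0 → fast++
(s=1,f=7) a[fast]=1≠0 swap→a[1]=1 → slow++,fast++
(s=2,f=8) a[fast]=0 → fast++
(s=2,f=9) a[fast]=0 → fast++
(s=2,f=10) a[fast]=0 → fast++
(s=2,f=11) a[fast]=0 → fast++
(s=2,f=12) a[fast]=0 → fast++
(s=2,f=13) a[fast]=0 → fast++
(s=2,f=14) a[fast]=7≠0 swap→a[2]=7 → slow++,fast++
(s=3,f=15) a[fast]=0 → fast++
(s=3,f=16) a[fast]=0 → fast++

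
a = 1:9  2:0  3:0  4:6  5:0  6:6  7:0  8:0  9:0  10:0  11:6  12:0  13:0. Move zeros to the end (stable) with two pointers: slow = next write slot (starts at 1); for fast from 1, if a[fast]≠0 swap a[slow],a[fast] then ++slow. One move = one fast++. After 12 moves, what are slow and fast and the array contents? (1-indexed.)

slow=5, fast=13, a=[9, 6, 6, 6, 0, 0, 0, 0, 0, 0, 0, 0, 0]

(s=1,f=1) a[fast]=9≠0 swap→a[1]=9 → slow++,fast++
(s=2,f=2) a[fast]=0 → fast++
(s=2,f=3) a[fast]=0 → fast++
(s=2,f=4) a[fast]=6≠0 swap→a[2]=6 → slow++,fast++
(s=3,f=5) a[fast]=0 → fast++
(s=3,f=6) a[fast]=6≠0 swap→a[3]=6 → slow++,fast++
(s=4,f=7) a[fast]=0 → fast++
(s=4,f=8) a[fast]=0 → fast++
(s=4,f=9) a[fast]=0 → fast++
(s=4,f=10) a[fast]=0 → fast++
(s=4,f=11) a[fast]=6≠0 swap→a[4]=6 → slow++,fast++
(s=5,f=12) a[fast]=0 → fast++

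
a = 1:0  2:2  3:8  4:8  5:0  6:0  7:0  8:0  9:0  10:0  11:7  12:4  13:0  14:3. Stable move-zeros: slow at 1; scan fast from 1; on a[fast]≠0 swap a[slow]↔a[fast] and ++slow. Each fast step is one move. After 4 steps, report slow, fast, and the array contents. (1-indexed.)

(s=1,f=1) a[fast]=0 → fast++
(s=1,f=2) a[fast]=2≠0 swap→a[1]=2 → slow++,fast++
(s=2,f=3) a[fast]=8≠0 swap→a[2]=8 → slow++,fast++
(s=3,f=4) a[fast]=8≠0 swap→a[3]=8 → slow++,fast++

slow=4, fast=5, a=[2, 8, 8, 0, 0, 0, 0, 0, 0, 0, 7, 4, 0, 3]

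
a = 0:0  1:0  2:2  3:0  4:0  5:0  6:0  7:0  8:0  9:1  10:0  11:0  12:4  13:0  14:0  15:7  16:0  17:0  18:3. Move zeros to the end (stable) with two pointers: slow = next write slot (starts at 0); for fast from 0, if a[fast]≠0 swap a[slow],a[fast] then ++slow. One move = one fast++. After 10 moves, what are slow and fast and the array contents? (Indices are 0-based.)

slow=2, fast=10, a=[2, 1, 0, 0, 0, 0, 0, 0, 0, 0, 0, 0, 4, 0, 0, 7, 0, 0, 3]

(s=0,f=0) a[fast]=0 → fast++
(s=0,f=1) a[fast]=0 → fast++
(s=0,f=2) a[fast]=2≠0 swap→a[0]=2 → slow++,fast++
(s=1,f=3) a[fast]=0 → fast++
(s=1,f=4) a[fast]=0 → fast++
(s=1,f=5) a[fast]=0 → fast++
(s=1,f=6) a[fast]=0 → fast++
(s=1,f=7) a[fast]=0 → fast++
(s=1,f=8) a[fast]=0 → fast++
(s=1,f=9) a[fast]=1≠0 swap→a[1]=1 → slow++,fast++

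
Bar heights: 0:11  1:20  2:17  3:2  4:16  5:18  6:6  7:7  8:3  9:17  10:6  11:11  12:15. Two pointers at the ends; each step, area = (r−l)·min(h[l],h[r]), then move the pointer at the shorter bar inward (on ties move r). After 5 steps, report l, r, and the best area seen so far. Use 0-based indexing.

[0,12] min(11,15)*12=132 best=132 * → l++
[1,12] min(20,15)*11=165 best=165 * → r--
[1,11] min(20,11)*10=110 best=165 → r--
[1,10] min(20,6)*9=54 best=165 → r--
[1,9] min(20,17)*8=136 best=165 → r--

l=1, r=8, best area=165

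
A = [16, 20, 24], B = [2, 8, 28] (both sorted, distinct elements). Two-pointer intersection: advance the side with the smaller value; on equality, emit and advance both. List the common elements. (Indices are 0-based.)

intersection = []

i=0 j=0: 16>2, j++
i=0 j=1: 16>8, j++
i=0 j=2: 16<28, i++
i=1 j=2: 20<28, i++
i=2 j=2: 24<28, i++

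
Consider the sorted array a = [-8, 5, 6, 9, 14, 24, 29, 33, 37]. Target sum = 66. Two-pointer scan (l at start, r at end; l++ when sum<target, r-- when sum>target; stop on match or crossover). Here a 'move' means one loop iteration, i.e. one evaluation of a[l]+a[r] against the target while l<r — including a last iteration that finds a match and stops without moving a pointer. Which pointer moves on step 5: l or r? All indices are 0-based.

l

l=0 r=8: -8+37=29 <66, l++
l=1 r=8: 5+37=42 <66, l++
l=2 r=8: 6+37=43 <66, l++
l=3 r=8: 9+37=46 <66, l++
l=4 r=8: 14+37=51 <66, l++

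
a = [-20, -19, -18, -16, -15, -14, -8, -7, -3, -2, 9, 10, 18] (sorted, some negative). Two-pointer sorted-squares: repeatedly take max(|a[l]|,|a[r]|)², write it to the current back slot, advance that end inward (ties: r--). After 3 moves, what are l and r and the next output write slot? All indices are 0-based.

[0,12] |-20|>|18| out[12]=400 → l++
[1,12] |-19|>|18| out[11]=361 → l++
[2,12] |-18|<=|18| out[10]=324 → r--

l=2, r=11, next write slot=9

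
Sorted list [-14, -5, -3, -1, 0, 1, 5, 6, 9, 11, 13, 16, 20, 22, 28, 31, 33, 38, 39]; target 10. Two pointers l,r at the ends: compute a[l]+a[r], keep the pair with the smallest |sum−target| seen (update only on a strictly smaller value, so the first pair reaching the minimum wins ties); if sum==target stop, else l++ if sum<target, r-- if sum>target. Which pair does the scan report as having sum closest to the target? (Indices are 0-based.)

pair (-3, 13) with sum 10 (|Δ|=0)

[0,18] -14+39=25 d=15 * → r--
[0,17] -14+38=24 d=14 * → r--
[0,16] -14+33=19 d=9 * → r--
[0,15] -14+31=17 d=7 * → r--
[0,14] -14+28=14 d=4 * → r--
[0,13] -14+22=8 d=2 * → l++
[1,13] -5+22=17 d=7 → r--
[1,12] -5+20=15 d=5 → r--
[1,11] -5+16=11 d=1 * → r--
[1,10] -5+13=8 d=2 → l++
[2,10] -3+13=10 d=0 * → stop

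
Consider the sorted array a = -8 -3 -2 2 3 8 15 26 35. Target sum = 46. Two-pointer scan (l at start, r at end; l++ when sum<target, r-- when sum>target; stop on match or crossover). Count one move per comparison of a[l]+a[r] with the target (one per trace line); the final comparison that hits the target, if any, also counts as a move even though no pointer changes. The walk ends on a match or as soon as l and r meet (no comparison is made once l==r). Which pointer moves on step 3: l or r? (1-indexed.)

l

[1,9] -8+35=27 <46 → l++
[2,9] -3+35=32 <46 → l++
[3,9] -2+35=33 <46 → l++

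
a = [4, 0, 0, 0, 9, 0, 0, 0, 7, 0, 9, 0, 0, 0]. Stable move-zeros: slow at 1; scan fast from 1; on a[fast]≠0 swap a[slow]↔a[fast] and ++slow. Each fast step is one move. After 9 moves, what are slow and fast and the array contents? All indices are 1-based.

slow=4, fast=10, a=[4, 9, 7, 0, 0, 0, 0, 0, 0, 0, 9, 0, 0, 0]

(s=1,f=1) a[fast]=4≠0 swap→a[1]=4 → slow++,fast++
(s=2,f=2) a[fast]=0 → fast++
(s=2,f=3) a[fast]=0 → fast++
(s=2,f=4) a[fast]=0 → fast++
(s=2,f=5) a[fast]=9≠0 swap→a[2]=9 → slow++,fast++
(s=3,f=6) a[fast]=0 → fast++
(s=3,f=7) a[fast]=0 → fast++
(s=3,f=8) a[fast]=0 → fast++
(s=3,f=9) a[fast]=7≠0 swap→a[3]=7 → slow++,fast++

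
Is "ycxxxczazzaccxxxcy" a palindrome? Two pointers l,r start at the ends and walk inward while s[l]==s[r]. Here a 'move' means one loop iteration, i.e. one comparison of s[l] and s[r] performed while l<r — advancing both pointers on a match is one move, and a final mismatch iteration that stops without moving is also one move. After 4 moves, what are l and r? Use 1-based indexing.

[1,18] 'y'=='y' → l++,r--
[2,17] 'c'=='c' → l++,r--
[3,16] 'x'=='x' → l++,r--
[4,15] 'x'=='x' → l++,r--

l=5, r=14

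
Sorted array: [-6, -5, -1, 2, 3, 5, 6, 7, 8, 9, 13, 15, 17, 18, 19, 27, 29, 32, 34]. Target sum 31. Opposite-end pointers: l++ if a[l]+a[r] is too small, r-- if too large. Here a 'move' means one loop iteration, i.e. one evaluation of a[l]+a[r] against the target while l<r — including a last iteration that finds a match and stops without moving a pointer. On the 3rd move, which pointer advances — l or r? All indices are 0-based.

[0,18] -6+34=28 <31 → l++
[1,18] -5+34=29 <31 → l++
[2,18] -1+34=33 >31 → r--

r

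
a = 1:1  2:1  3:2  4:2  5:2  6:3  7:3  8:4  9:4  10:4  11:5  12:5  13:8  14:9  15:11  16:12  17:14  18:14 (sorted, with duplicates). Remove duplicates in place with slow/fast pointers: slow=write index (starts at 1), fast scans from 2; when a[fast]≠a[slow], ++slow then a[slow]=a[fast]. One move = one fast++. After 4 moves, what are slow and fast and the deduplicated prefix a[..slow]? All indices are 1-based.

slow=2, fast=6, prefix=[1, 2]

(s=1,f=2) a[fast]=1=a[slow] dup → fast++
(s=1,f=3) a[fast]=2≠a[slow]=1 write a[2]=2 → slow++,fast++
(s=2,f=4) a[fast]=2=a[slow] dup → fast++
(s=2,f=5) a[fast]=2=a[slow] dup → fast++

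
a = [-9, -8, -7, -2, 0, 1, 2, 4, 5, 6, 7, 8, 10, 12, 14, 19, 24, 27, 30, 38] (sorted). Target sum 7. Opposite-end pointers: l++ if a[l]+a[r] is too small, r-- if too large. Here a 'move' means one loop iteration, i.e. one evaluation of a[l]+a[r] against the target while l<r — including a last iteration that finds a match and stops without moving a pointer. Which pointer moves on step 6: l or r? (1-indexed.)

l=1 r=20: -9+38=29 >7, r--
l=1 r=19: -9+30=21 >7, r--
l=1 r=18: -9+27=18 >7, r--
l=1 r=17: -9+24=15 >7, r--
l=1 r=16: -9+19=10 >7, r--
l=1 r=15: -9+14=5 <7, l++

l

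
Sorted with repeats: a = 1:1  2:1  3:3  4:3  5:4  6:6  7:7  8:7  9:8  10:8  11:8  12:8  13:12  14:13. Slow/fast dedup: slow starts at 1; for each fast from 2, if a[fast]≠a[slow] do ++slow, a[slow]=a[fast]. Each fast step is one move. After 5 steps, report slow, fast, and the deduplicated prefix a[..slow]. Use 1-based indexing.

slow=4, fast=7, prefix=[1, 3, 4, 6]

slow=1 fast=2: a[fast]=1=a[slow] dup, fast++
slow=1 fast=3: a[fast]=3≠a[slow]=1 write a[2]=3, slow++,fast++
slow=2 fast=4: a[fast]=3=a[slow] dup, fast++
slow=2 fast=5: a[fast]=4≠a[slow]=3 write a[3]=4, slow++,fast++
slow=3 fast=6: a[fast]=6≠a[slow]=4 write a[4]=6, slow++,fast++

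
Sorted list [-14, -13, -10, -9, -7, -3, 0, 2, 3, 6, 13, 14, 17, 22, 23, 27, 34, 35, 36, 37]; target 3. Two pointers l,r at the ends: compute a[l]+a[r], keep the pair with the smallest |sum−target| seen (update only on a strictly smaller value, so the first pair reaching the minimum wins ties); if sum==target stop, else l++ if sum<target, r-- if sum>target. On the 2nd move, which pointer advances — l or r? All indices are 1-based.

r

l=1 r=20: -14+37=23 d=20 *, r--
l=1 r=19: -14+36=22 d=19 *, r--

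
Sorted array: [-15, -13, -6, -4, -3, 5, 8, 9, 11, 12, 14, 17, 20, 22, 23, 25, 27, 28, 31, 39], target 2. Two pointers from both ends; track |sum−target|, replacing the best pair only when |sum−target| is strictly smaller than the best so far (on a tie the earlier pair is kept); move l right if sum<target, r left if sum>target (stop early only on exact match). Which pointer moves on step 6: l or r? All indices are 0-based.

[0,19] -15+39=24 d=22 * → r--
[0,18] -15+31=16 d=14 * → r--
[0,17] -15+28=13 d=11 * → r--
[0,16] -15+27=12 d=10 * → r--
[0,15] -15+25=10 d=8 * → r--
[0,14] -15+23=8 d=6 * → r--

r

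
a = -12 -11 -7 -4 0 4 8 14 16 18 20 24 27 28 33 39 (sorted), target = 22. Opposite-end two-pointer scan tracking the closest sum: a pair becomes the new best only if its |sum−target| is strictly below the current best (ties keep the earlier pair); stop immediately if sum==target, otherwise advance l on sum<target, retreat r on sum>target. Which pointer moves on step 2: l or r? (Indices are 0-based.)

l

[0,15] -12+39=27 d=5 * → r--
[0,14] -12+33=21 d=1 * → l++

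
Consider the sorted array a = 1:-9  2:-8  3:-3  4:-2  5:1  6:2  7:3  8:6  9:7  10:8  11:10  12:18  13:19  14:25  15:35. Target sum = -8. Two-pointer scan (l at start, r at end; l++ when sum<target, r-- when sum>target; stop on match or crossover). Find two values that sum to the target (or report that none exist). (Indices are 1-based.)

l=1 r=15: -9+35=26 >-8, r--
l=1 r=14: -9+25=16 >-8, r--
l=1 r=13: -9+19=10 >-8, r--
l=1 r=12: -9+18=9 >-8, r--
l=1 r=11: -9+10=1 >-8, r--
l=1 r=10: -9+8=-1 >-8, r--
l=1 r=9: -9+7=-2 >-8, r--
l=1 r=8: -9+6=-3 >-8, r--
l=1 r=7: -9+3=-6 >-8, r--
l=1 r=6: -9+2=-7 >-8, r--
l=1 r=5: -9+1=-8, found

(-9, 1)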